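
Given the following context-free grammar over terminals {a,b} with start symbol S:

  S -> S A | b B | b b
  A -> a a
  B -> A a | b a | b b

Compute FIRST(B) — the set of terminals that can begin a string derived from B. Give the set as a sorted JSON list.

Compute FIRST by fixpoint:
round 1:
  A via A→a a: +{a}
  B via B→A a: +{a}
  B via B→b a: +{b}
  S via S→b B: +{b}
  S: {b}  A: {a}  B: {a,b}
round 2: — fixpoint
  S: {b}  A: {a}  B: {a,b}

FIRST(B) = ["a", "b"]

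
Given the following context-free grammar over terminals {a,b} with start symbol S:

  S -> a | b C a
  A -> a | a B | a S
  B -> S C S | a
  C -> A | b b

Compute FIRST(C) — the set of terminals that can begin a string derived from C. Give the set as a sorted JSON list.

FIRST sets, iterate to fixpoint:
iter 1:
  A via A→a: +{a}
  B via B→a: +{a}
  C via C→A: +{a}
  C via C→b b: +{b}
  S via S→a: +{a}
  S via S→b C a: +{b}
  FIRST[S]={a,b}  FIRST[A]={a}  FIRST[B]={a}  FIRST[C]={a,b}
iter 2:
  B via B→S C S: +{b}
  FIRST[S]={a,b}  FIRST[A]={a}  FIRST[B]={a,b}  FIRST[C]={a,b}
iter 3: — fixpoint
  FIRST[S]={a,b}  FIRST[A]={a}  FIRST[B]={a,b}  FIRST[C]={a,b}

FIRST(C) = ["a", "b"]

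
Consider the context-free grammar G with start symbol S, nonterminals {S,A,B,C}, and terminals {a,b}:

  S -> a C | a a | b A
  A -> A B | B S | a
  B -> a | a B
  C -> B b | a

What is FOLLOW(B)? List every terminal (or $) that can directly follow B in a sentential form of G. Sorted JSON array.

FIRST sets, iterate to fixpoint:
[1]
  A via A→a: +{a}
  B via B→a: +{a}
  C via C→B b: +{a}
  S via S→a C: +{a}
  S via S→b A: +{b}
  FIRST(S)={a,b}  FIRST(A)={a}  FIRST(B)={a}  FIRST(C)={a}
[2] (no change)
  FIRST(S)={a,b}  FIRST(A)={a}  FIRST(B)={a}  FIRST(C)={a}

FOLLOW sets:
FOLLOW(S) := {$}
[1]
  A→A B: FOLLOW(A) ⊇ FIRST(B) = {a}; new: +{a}
  A→A B: FOLLOW(B) ⊇ FOLLOW(A) ⊇ {a}; new: +{a}
  A→B S: FOLLOW(B) ⊇ FIRST(S) = {a,b}; new: +{b}
  A→B S: FOLLOW(S) ⊇ FOLLOW(A) ⊇ {a}; new: +{a}
  S→a C: FOLLOW(C) ⊇ FOLLOW(S) ⊇ {$,a}; new: +{$,a}
  S→b A: FOLLOW(A) ⊇ FOLLOW(S) ⊇ {$,a}; new: +{$}
  FOLLOW[S]={$,a}  FOLLOW[A]={$,a}  FOLLOW[B]={a,b}  FOLLOW[C]={$,a}
[2]
  A→A B: FOLLOW(B) ⊇ FOLLOW(A) ⊇ {$,a}; new: +{$}
  FOLLOW[S]={$,a}  FOLLOW[A]={$,a}  FOLLOW[B]={$,a,b}  FOLLOW[C]={$,a}
[3] (stable)
  FOLLOW[S]={$,a}  FOLLOW[A]={$,a}  FOLLOW[B]={$,a,b}  FOLLOW[C]={$,a}

FOLLOW(B) = ["$", "a", "b"]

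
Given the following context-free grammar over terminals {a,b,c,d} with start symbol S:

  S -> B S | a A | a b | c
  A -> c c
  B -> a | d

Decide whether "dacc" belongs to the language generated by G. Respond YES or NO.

Convert to CNF:
  S -> B S | T1 A | T1 T2 | c
  A -> T0 T0
  B -> a | d
  T0 -> c
  T1 -> a
  T2 -> b

CYK table (by increasing span):
  cell(0,0) d: {B}
  cell(1,1) a: {B,T1}  orig:{B}
  cell(2,2) c: {S,T0}  orig:{S}
  cell(3,3) c: {S,T0}  orig:{S}
  cell(0,1) da: ∅
  cell(1,2) ac: {S}
  cell(2,3) cc: {A}
  cell(0,2) dac: {S}
  cell(1,3) acc: {S}
  cell(0,3) dacc: {S}

S ∈ T[0,3] ⇒ YES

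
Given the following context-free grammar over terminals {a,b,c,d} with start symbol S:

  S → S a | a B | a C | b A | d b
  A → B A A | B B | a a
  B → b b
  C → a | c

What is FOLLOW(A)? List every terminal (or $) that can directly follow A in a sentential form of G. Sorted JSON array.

FIRST iteration:
iter 1:
  A via A→a a: +{a}
  B via B→b b: +{b}
  C via C→a: +{a}
  C via C→c: +{c}
  S via S→a B: +{a}
  S via S→b A: +{b}
  S via S→d b: +{d}
  FIRST[S]={a,b,d}  FIRST[A]={a}  FIRST[B]={b}  FIRST[C]={a,c}
iter 2:
  A via A→B A A: +{b}
  FIRST[S]={a,b,d}  FIRST[A]={a,b}  FIRST[B]={b}  FIRST[C]={a,c}
iter 3: — fixpoint
  FIRST[S]={a,b,d}  FIRST[A]={a,b}  FIRST[B]={b}  FIRST[C]={a,c}

FOLLOW sets:
seed FOLLOW(S) with $
iter 1:
  A→B A A: FOLLOW(B) ⊇ FIRST(A) = {a,b}; new: +{a,b}
  A→B A A: FOLLOW(A) ⊇ FIRST(A) = {a,b}; new: +{a,b}
  S→S a: FOLLOW(S) ⊇ FIRST(a) = {a}; new: +{a}
  S→a B: FOLLOW(B) ⊇ FOLLOW(S) ⊇ {$,a}; new: +{$}
  S→a C: FOLLOW(C) ⊇ FOLLOW(S) ⊇ {$,a}; new: +{$,a}
  S→b A: FOLLOW(A) ⊇ FOLLOW(S) ⊇ {$,a}; new: +{$}
  FOLLOW(S)={$,a}  FOLLOW(A)={$,a,b}  FOLLOW(B)={$,a,b}  FOLLOW(C)={$,a}
iter 2: done
  FOLLOW(S)={$,a}  FOLLOW(A)={$,a,b}  FOLLOW(B)={$,a,b}  FOLLOW(C)={$,a}

FOLLOW(A) = ["$", "a", "b"]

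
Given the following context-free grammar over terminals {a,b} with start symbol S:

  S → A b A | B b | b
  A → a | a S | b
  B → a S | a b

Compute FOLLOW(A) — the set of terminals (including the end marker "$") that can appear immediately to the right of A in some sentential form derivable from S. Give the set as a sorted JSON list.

Compute FIRST by fixpoint:
pass 1:
  A via A→a: +{a}
  A via A→b: +{b}
  B via B→a S: +{a}
  S via S→A b A: +{a,b}
  FIRST[S]={a,b}  FIRST[A]={a,b}  FIRST[B]={a}
pass 2: (no change)
  FIRST[S]={a,b}  FIRST[A]={a,b}  FIRST[B]={a}

Compute FOLLOW by fixpoint:
seed FOLLOW(S) with $
[1]
  S→A b A: FOLLOW(A) ⊇ FIRST(b) = {b}; new: +{b}
  S→A b A: FOLLOW(A) ⊇ FOLLOW(S) ⊇ {$}; new: +{$}
  S→B b: FOLLOW(B) ⊇ FIRST(b) = {b}; new: +{b}
  FOLLOW[S]={$}  FOLLOW[A]={$,b}  FOLLOW[B]={b}
[2]
  A→a S: FOLLOW(S) ⊇ FOLLOW(A) ⊇ {$,b}; new: +{b}
  FOLLOW[S]={$,b}  FOLLOW[A]={$,b}  FOLLOW[B]={b}
[3] done
  FOLLOW[S]={$,b}  FOLLOW[A]={$,b}  FOLLOW[B]={b}

FOLLOW(A) = ["$", "b"]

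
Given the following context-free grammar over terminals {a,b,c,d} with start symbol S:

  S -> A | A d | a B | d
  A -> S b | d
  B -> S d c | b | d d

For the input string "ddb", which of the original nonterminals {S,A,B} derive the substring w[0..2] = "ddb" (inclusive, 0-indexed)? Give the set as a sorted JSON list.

CNF form of G:
  S -> A T1 | S T0 | T3 B | d
  A -> S T0 | d
  B -> S X4 | T1 T1 | b
  T0 -> b
  T1 -> d
  T2 -> c
  T3 -> a
  X4 -> T1 T2

Fill CYK table bottom-up — only the sub-triangle for w[0..2]:
  T[0,0] 'd' = {A,S,T1}  orig:{A,S}
  T[1,1] 'd' = {A,S,T1}  orig:{A,S}
  T[2,2] 'b' = {B,T0}  orig:{B}
  T[0,1] 'dd' = {B,S}
  T[1,2] 'db' = {A,S}
  T[0,2] 'ddb' = {A,S}

Original NTs in T[0,2] deriving "ddb": ["A", "S"]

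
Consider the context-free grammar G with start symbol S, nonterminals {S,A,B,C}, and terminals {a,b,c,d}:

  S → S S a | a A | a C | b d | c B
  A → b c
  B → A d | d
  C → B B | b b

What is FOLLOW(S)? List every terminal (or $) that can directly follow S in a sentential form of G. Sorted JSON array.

FIRST sets, iterate to fixpoint:
pass 1:
  A via A→b c: +{b}
  B via B→A d: +{b}
  B via B→d: +{d}
  C via C→B B: +{b,d}
  S via S→a A: +{a}
  S via S→b d: +{b}
  S via S→c B: +{c}
  FIRST(S)={a,b,c}  FIRST(A)={b}  FIRST(B)={b,d}  FIRST(C)={b,d}
pass 2: done
  FIRST(S)={a,b,c}  FIRST(A)={b}  FIRST(B)={b,d}  FIRST(C)={b,d}

Compute FOLLOW by fixpoint:
seed FOLLOW(S) with $
pass 1:
  B→A d: FOLLOW(A) ⊇ FIRST(d) = {d}; new: +{d}
  C→B B: FOLLOW(B) ⊇ FIRST(B) = {b,d}; new: +{b,d}
  S→S S a: FOLLOW(S) ⊇ FIRST(S) = {a,b,c}; new: +{a,b,c}
  S→a A: FOLLOW(A) ⊇ FOLLOW(S) ⊇ {$,a,b,c}; new: +{$,a,b,c}
  S→a C: FOLLOW(C) ⊇ FOLLOW(S) ⊇ {$,a,b,c}; new: +{$,a,b,c}
  S→c B: FOLLOW(B) ⊇ FOLLOW(S) ⊇ {$,a,b,c}; new: +{$,a,c}
  S: {$,a,b,c}  A: {$,a,b,c,d}  B: {$,a,b,c,d}  C: {$,a,b,c}
pass 2: (stable)
  S: {$,a,b,c}  A: {$,a,b,c,d}  B: {$,a,b,c,d}  C: {$,a,b,c}

FOLLOW(S) = ["$", "a", "b", "c"]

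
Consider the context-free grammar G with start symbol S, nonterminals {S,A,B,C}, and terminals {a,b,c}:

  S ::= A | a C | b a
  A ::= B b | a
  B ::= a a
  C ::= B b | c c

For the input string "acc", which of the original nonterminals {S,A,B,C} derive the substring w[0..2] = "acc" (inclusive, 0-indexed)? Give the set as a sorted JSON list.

Convert to CNF:
  S -> B T0 | T0 T1 | T1 C | a
  A -> B T0 | a
  B -> T1 T1
  C -> B T0 | T2 T2
  T0 -> b
  T1 -> a
  T2 -> c

Fill CYK table bottom-up, restricted to cells inside w[0..2]:
  cell(0,0) a: {A,S,T1}  orig:{A,S}
  cell(1,1) c: {T2}  orig:{}
  cell(2,2) c: {T2}  orig:{}
  cell(0,1) ac: ∅
  cell(1,2) cc: {C}
  cell(0,2) acc: {S}

Original NTs in T[0,2] deriving "acc": ["S"]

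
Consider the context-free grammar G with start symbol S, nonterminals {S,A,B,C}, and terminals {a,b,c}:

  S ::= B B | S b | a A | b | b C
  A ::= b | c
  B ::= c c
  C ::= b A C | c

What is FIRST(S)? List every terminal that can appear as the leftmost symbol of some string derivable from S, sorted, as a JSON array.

FIRST iteration:
round 1:
  A via A→b: +{b}
  A via A→c: +{c}
  B via B→c c: +{c}
  C via C→b A C: +{b}
  C via C→c: +{c}
  S via S→B B: +{c}
  S via S→a A: +{a}
  S via S→b: +{b}
  FIRST(S)={a,b,c}  FIRST(A)={b,c}  FIRST(B)={c}  FIRST(C)={b,c}
round 2: done
  FIRST(S)={a,b,c}  FIRST(A)={b,c}  FIRST(B)={c}  FIRST(C)={b,c}

FIRST(S) = ["a", "b", "c"]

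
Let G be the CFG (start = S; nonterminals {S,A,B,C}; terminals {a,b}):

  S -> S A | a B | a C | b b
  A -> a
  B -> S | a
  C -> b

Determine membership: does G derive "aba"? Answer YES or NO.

CNF form of G:
  S -> S A | T0 B | T0 C | T1 T1
  A -> a
  B -> S A | T0 B | T0 C | T1 T1 | a
  C -> b
  T0 -> a
  T1 -> b

CYK fill:
  cell(0,0) a: {A,B,T0}  orig:{A,B}
  cell(1,1) b: {C,T1}  orig:{C}
  cell(2,2) a: {A,B,T0}  orig:{A,B}
  cell(0,1) ab: {B,S}
  cell(1,2) ba: ∅
  cell(0,2) aba: {B,S}

S ∈ T[0,2] ⇒ YES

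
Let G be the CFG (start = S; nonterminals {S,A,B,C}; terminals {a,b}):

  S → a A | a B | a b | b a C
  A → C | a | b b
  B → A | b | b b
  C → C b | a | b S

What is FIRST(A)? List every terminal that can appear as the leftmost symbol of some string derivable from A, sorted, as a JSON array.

Compute FIRST by fixpoint:
round 1:
  A via A→a: +{a}
  A via A→b b: +{b}
  B via B→A: +{a,b}
  C via C→a: +{a}
  C via C→b S: +{b}
  S via S→a A: +{a}
  S via S→b a C: +{b}
  FIRST[S]={a,b}  FIRST[A]={a,b}  FIRST[B]={a,b}  FIRST[C]={a,b}
round 2: (no change)
  FIRST[S]={a,b}  FIRST[A]={a,b}  FIRST[B]={a,b}  FIRST[C]={a,b}

FIRST(A) = ["a", "b"]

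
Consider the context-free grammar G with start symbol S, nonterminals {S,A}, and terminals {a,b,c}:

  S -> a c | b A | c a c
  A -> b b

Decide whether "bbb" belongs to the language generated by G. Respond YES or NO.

Convert to CNF:
  S -> T0 A | T1 T2 | T2 X3
  A -> T0 T0
  T0 -> b
  T1 -> a
  T2 -> c
  X3 -> T1 T2

CYK table (by increasing span):
  [0..0]={T0}  "b"  orig:{}
  [1..1]={T0}  "b"  orig:{}
  [2..2]={T0}  "b"  orig:{}
  [0..1]={A}  "bb"
  [1..2]={A}  "bb"
  [0..2]={S}  "bbb"

S ∈ T[0,2] ⇒ YES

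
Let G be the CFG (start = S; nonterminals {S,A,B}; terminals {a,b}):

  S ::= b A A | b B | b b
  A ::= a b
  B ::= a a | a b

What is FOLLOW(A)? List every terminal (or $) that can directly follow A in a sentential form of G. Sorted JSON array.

FIRST sets, iterate to fixpoint:
round 1:
  A via A→a b: +{a}
  B via B→a a: +{a}
  S via S→b A A: +{b}
  FIRST[S]={b}  FIRST[A]={a}  FIRST[B]={a}
round 2: done
  FIRST[S]={b}  FIRST[A]={a}  FIRST[B]={a}

FOLLOW sets:
seed FOLLOW(S) with $
pass 1:
  S→b A A: FOLLOW(A) ⊇ FIRST(A) = {a}; new: +{a}
  S→b A A: FOLLOW(A) ⊇ FOLLOW(S) ⊇ {$}; new: +{$}
  S→b B: FOLLOW(B) ⊇ FOLLOW(S) ⊇ {$}; new: +{$}
  FOLLOW(S)={$}  FOLLOW(A)={$,a}  FOLLOW(B)={$}
pass 2: done
  FOLLOW(S)={$}  FOLLOW(A)={$,a}  FOLLOW(B)={$}

FOLLOW(A) = ["$", "a"]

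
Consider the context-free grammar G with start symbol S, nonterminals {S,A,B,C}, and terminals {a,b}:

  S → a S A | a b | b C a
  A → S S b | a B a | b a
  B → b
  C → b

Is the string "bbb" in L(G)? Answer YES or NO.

Convert to CNF:
  S -> T0 X5 | T1 T0 | T1 X4
  A -> S X2 | T0 T1 | T1 X3
  B -> b
  C -> b
  T0 -> b
  T1 -> a
  X2 -> S T0
  X3 -> B T1
  X4 -> S A
  X5 -> C T1

CYK fill:
  cell(0,0) b: {B,C,T0}  orig:{B,C}
  cell(1,1) b: {B,C,T0}  orig:{B,C}
  cell(2,2) b: {B,C,T0}  orig:{B,C}
  cell(0,1) bb: ∅
  cell(1,2) bb: ∅
  cell(0,2) bbb: ∅

S ∉ T[0,2] ⇒ NO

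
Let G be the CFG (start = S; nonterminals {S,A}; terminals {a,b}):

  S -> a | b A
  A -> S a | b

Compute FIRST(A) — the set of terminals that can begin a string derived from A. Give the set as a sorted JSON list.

FIRST iteration:
iter 1:
  A via A→b: +{b}
  S via S→a: +{a}
  S via S→b A: +{b}
  FIRST[S]={a,b}  FIRST[A]={b}
iter 2:
  A via A→S a: +{a}
  FIRST[S]={a,b}  FIRST[A]={a,b}
iter 3: (no change)
  FIRST[S]={a,b}  FIRST[A]={a,b}

FIRST(A) = ["a", "b"]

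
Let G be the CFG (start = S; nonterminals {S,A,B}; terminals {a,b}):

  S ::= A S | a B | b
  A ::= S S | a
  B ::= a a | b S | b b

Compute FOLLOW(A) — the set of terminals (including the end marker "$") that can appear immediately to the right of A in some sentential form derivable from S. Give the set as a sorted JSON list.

Compute FIRST by fixpoint:
[1]
  A via A→a: +{a}
  B via B→a a: +{a}
  B via B→b S: +{b}
  S via S→A S: +{a}
  S via S→b: +{b}
  S: {a,b}  A: {a}  B: {a,b}
[2]
  A via A→S S: +{b}
  S: {a,b}  A: {a,b}  B: {a,b}
[3] (no change)
  S: {a,b}  A: {a,b}  B: {a,b}

FOLLOW sets:
initialize: $ ∈ FOLLOW(S)
[1]
  A→S S: FOLLOW(S) ⊇ FIRST(S) = {a,b}; new: +{a,b}
  S→A S: FOLLOW(A) ⊇ FIRST(S) = {a,b}; new: +{a,b}
  S→a B: FOLLOW(B) ⊇ FOLLOW(S) ⊇ {$,a,b}; new: +{$,a,b}
  FOLLOW(S)={$,a,b}  FOLLOW(A)={a,b}  FOLLOW(B)={$,a,b}
[2] (stable)
  FOLLOW(S)={$,a,b}  FOLLOW(A)={a,b}  FOLLOW(B)={$,a,b}

FOLLOW(A) = ["a", "b"]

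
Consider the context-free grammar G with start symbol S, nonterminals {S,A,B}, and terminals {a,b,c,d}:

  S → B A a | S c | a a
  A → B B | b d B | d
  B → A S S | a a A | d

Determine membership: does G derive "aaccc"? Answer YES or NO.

CNF form of G:
  S -> B X7 | S T3 | T2 T2
  A -> B B | T0 X4 | d
  B -> A X5 | T2 X6 | d
  T0 -> b
  T1 -> d
  T2 -> a
  T3 -> c
  X4 -> T1 B
  X5 -> S S
  X6 -> T2 A
  X7 -> A T2

CYK table (by increasing span):
  cell(0,0) a: {T2}  orig:{}
  cell(1,1) a: {T2}  orig:{}
  cell(2,2) c: {T3}  orig:{}
  cell(3,3) c: {T3}  orig:{}
  cell(4,4) c: {T3}  orig:{}
  cell(0,1) aa: {S}
  cell(1,2) ac: ∅
  cell(2,3) cc: ∅
  cell(3,4) cc: ∅
  cell(0,2) aac: {S}
  cell(1,3) acc: ∅
  cell(2,4) ccc: ∅
  cell(0,3) aacc: {S}
  cell(1,4) accc: ∅
  cell(0,4) aaccc: {S}

S ∈ T[0,4] ⇒ YES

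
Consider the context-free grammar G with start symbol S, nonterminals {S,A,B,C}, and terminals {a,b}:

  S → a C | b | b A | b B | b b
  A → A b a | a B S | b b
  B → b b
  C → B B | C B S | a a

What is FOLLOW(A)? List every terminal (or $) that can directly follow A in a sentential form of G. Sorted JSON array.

FIRST iteration:
iter 1:
  A via A→a B S: +{a}
  A via A→b b: +{b}
  B via B→b b: +{b}
  C via C→B B: +{b}
  C via C→a a: +{a}
  S via S→a C: +{a}
  S via S→b: +{b}
  S: {a,b}  A: {a,b}  B: {b}  C: {a,b}
iter 2: — fixpoint
  S: {a,b}  A: {a,b}  B: {b}  C: {a,b}

FOLLOW sets:
initialize: $ ∈ FOLLOW(S)
pass 1:
  A→A b a: FOLLOW(A) ⊇ FIRST(b) = {b}; new: +{b}
  A→a B S: FOLLOW(B) ⊇ FIRST(S) = {a,b}; new: +{a,b}
  A→a B S: FOLLOW(S) ⊇ FOLLOW(A) ⊇ {b}; new: +{b}
  C→C B S: FOLLOW(C) ⊇ FIRST(B) = {b}; new: +{b}
  S→a C: FOLLOW(C) ⊇ FOLLOW(S) ⊇ {$,b}; new: +{$}
  S→b A: FOLLOW(A) ⊇ FOLLOW(S) ⊇ {$,b}; new: +{$}
  S→b B: FOLLOW(B) ⊇ FOLLOW(S) ⊇ {$,b}; new: +{$}
  FOLLOW(S)={$,b}  FOLLOW(A)={$,b}  FOLLOW(B)={$,a,b}  FOLLOW(C)={$,b}
pass 2: done
  FOLLOW(S)={$,b}  FOLLOW(A)={$,b}  FOLLOW(B)={$,a,b}  FOLLOW(C)={$,b}

FOLLOW(A) = ["$", "b"]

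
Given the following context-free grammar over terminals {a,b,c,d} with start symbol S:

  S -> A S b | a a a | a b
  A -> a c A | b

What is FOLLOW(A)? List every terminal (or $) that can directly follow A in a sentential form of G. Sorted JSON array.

FIRST sets, iterate to fixpoint:
[1]
  A via A→a c A: +{a}
  A via A→b: +{b}
  S via S→A S b: +{a,b}
  FIRST(S)={a,b}  FIRST(A)={a,b}
[2] (stable)
  FIRST(S)={a,b}  FIRST(A)={a,b}

FOLLOW iteration:
initialize: $ ∈ FOLLOW(S)
round 1:
  S→A S b: FOLLOW(A) ⊇ FIRST(S) = {a,b}; new: +{a,b}
  S→A S b: FOLLOW(S) ⊇ FIRST(b) = {b}; new: +{b}
  FOLLOW(S)={$,b}  FOLLOW(A)={a,b}
round 2: (no change)
  FOLLOW(S)={$,b}  FOLLOW(A)={a,b}

FOLLOW(A) = ["a", "b"]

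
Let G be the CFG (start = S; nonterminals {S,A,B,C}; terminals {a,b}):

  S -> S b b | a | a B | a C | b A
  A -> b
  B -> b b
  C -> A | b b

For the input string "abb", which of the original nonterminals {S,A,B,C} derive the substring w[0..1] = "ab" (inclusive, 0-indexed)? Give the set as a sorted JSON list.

Convert to CNF:
  S -> S X2 | T0 A | T1 B | T1 C | a
  A -> b
  B -> T0 T0
  C -> T0 T0 | b
  T0 -> b
  T1 -> a
  X2 -> T0 T0

CYK fill (cells [i..j] with 0 ≤ i ≤ j ≤ 1 only):
  T[0,0] 'a' = {S,T1}  orig:{S}
  T[1,1] 'b' = {A,C,T0}  orig:{A,C}
  T[0,1] 'ab' = {S}

Original NTs in T[0,1] deriving "ab": ["S"]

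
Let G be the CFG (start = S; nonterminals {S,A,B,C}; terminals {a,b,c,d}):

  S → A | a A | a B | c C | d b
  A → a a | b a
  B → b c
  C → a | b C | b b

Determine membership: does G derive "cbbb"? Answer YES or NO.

Convert to CNF:
  S -> T0 A | T0 B | T0 T0 | T1 T0 | T2 C | T3 T1
  A -> T0 T0 | T1 T0
  B -> T1 T2
  C -> T1 C | T1 T1 | a
  T0 -> a
  T1 -> b
  T2 -> c
  T3 -> d

CYK fill:
  [0..0]={T2}  "c"  orig:{}
  [1..1]={T1}  "b"  orig:{}
  [2..2]={T1}  "b"  orig:{}
  [3..3]={T1}  "b"  orig:{}
  [0..1]=∅  "cb"
  [1..2]={C}  "bb"
  [2..3]={C}  "bb"
  [0..2]={S}  "cbb"
  [1..3]={C}  "bbb"
  [0..3]={S}  "cbbb"

S ∈ T[0,3] ⇒ YES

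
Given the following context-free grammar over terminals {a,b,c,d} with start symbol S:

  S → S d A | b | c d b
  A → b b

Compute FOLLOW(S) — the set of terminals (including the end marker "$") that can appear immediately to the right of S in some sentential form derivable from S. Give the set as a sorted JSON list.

Compute FIRST by fixpoint:
round 1:
  A via A→b b: +{b}
  S via S→b: +{b}
  S via S→c d b: +{c}
  FIRST[S]={b,c}  FIRST[A]={b}
round 2: done
  FIRST[S]={b,c}  FIRST[A]={b}

FOLLOW sets:
initialize: $ ∈ FOLLOW(S)
[1]
  S→S d A: FOLLOW(S) ⊇ FIRST(d) = {d}; new: +{d}
  S→S d A: FOLLOW(A) ⊇ FOLLOW(S) ⊇ {$,d}; new: +{$,d}
  FOLLOW[S]={$,d}  FOLLOW[A]={$,d}
[2] (no change)
  FOLLOW[S]={$,d}  FOLLOW[A]={$,d}

FOLLOW(S) = ["$", "d"]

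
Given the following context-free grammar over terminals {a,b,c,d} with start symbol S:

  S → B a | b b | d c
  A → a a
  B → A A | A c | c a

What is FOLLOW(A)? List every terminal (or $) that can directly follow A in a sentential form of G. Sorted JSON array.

FIRST sets, iterate to fixpoint:
round 1:
  A via A→a a: +{a}
  B via B→A A: +{a}
  B via B→c a: +{c}
  S via S→B a: +{a,c}
  S via S→b b: +{b}
  S via S→d c: +{d}
  FIRST[S]={a,b,c,d}  FIRST[A]={a}  FIRST[B]={a,c}
round 2: (no change)
  FIRST[S]={a,b,c,d}  FIRST[A]={a}  FIRST[B]={a,c}

Compute FOLLOW by fixpoint:
initialize: $ ∈ FOLLOW(S)
pass 1:
  B→A A: FOLLOW(A) ⊇ FIRST(A) = {a}; new: +{a}
  B→A c: FOLLOW(A) ⊇ FIRST(c) = {c}; new: +{c}
  S→B a: FOLLOW(B) ⊇ FIRST(a) = {a}; new: +{a}
  FOLLOW[S]={$}  FOLLOW[A]={a,c}  FOLLOW[B]={a}
pass 2: — fixpoint
  FOLLOW[S]={$}  FOLLOW[A]={a,c}  FOLLOW[B]={a}

FOLLOW(A) = ["a", "c"]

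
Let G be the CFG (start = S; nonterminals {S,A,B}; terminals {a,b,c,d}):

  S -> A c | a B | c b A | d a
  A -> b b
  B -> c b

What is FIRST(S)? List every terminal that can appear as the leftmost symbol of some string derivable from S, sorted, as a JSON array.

Compute FIRST by fixpoint:
pass 1:
  A via A→b b: +{b}
  B via B→c b: +{c}
  S via S→A c: +{b}
  S via S→a B: +{a}
  S via S→c b A: +{c}
  S via S→d a: +{d}
  FIRST(S)={a,b,c,d}  FIRST(A)={b}  FIRST(B)={c}
pass 2: (stable)
  FIRST(S)={a,b,c,d}  FIRST(A)={b}  FIRST(B)={c}

FIRST(S) = ["a", "b", "c", "d"]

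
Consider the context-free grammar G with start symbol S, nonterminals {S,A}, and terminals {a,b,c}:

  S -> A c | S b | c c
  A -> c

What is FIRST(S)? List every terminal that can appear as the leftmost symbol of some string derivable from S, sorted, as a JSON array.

FIRST sets, iterate to fixpoint:
round 1:
  A via A→c: +{c}
  S via S→A c: +{c}
  FIRST(S)={c}  FIRST(A)={c}
round 2: (no change)
  FIRST(S)={c}  FIRST(A)={c}

FIRST(S) = ["c"]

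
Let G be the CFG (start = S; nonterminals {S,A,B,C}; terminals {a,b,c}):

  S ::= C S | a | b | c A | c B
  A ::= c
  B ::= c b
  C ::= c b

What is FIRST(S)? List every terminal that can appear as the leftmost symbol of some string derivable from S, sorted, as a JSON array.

FIRST sets, iterate to fixpoint:
round 1:
  A via A→c: +{c}
  B via B→c b: +{c}
  C via C→c b: +{c}
  S via S→C S: +{c}
  S via S→a: +{a}
  S via S→b: +{b}
  FIRST(S)={a,b,c}  FIRST(A)={c}  FIRST(B)={c}  FIRST(C)={c}
round 2: — fixpoint
  FIRST(S)={a,b,c}  FIRST(A)={c}  FIRST(B)={c}  FIRST(C)={c}

FIRST(S) = ["a", "b", "c"]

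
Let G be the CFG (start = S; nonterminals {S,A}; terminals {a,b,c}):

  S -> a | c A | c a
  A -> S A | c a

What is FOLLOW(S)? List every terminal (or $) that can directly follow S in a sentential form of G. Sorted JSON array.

Compute FIRST by fixpoint:
[1]
  A via A→c a: +{c}
  S via S→a: +{a}
  S via S→c A: +{c}
  FIRST[S]={a,c}  FIRST[A]={c}
[2]
  A via A→S A: +{a}
  FIRST[S]={a,c}  FIRST[A]={a,c}
[3] (no change)
  FIRST[S]={a,c}  FIRST[A]={a,c}

FOLLOW sets:
seed FOLLOW(S) with $
round 1:
  A→S A: FOLLOW(S) ⊇ FIRST(A) = {a,c}; new: +{a,c}
  S→c A: FOLLOW(A) ⊇ FOLLOW(S) ⊇ {$,a,c}; new: +{$,a,c}
  FOLLOW[S]={$,a,c}  FOLLOW[A]={$,a,c}
round 2: (no change)
  FOLLOW[S]={$,a,c}  FOLLOW[A]={$,a,c}

FOLLOW(S) = ["$", "a", "c"]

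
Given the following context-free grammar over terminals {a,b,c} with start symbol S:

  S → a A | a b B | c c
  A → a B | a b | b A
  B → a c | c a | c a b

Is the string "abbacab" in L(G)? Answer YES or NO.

Convert to CNF:
  S -> T0 A | T0 X4 | T2 T2
  A -> T0 B | T0 T1 | T1 A
  B -> T0 T2 | T2 T0 | T2 X3
  T0 -> a
  T1 -> b
  T2 -> c
  X3 -> T0 T1
  X4 -> T1 B

Fill CYK table bottom-up:
  T[0,0] 'a' = {T0}  orig:{}
  T[1,1] 'b' = {T1}  orig:{}
  T[2,2] 'b' = {T1}  orig:{}
  T[3,3] 'a' = {T0}  orig:{}
  T[4,4] 'c' = {T2}  orig:{}
  T[5,5] 'a' = {T0}  orig:{}
  T[6,6] 'b' = {T1}  orig:{}
  T[0,1] 'ab' = {A,X3}  orig:{A}
  T[1,2] 'bb' = ∅
  T[2,3] 'ba' = ∅
  T[3,4] 'ac' = {B}
  T[4,5] 'ca' = {B}
  T[5,6] 'ab' = {A,X3}  orig:{A}
  T[0,2] 'abb' = ∅
  T[1,3] 'bba' = ∅
  T[2,4] 'bac' = {X4}  orig:{}
  T[3,5] 'aca' = {A}
  T[4,6] 'cab' = {B}
  T[0,3] 'abba' = ∅
  T[1,4] 'bbac' = ∅
  T[2,5] 'baca' = {A}
  T[3,6] 'acab' = {A}
  T[0,4] 'abbac' = ∅
  T[1,5] 'bbaca' = {A}
  T[2,6] 'bacab' = {A}
  T[0,5] 'abbaca' = {S}
  T[1,6] 'bbacab' = {A}
  T[0,6] 'abbacab' = {S}

S ∈ T[0,6] ⇒ YES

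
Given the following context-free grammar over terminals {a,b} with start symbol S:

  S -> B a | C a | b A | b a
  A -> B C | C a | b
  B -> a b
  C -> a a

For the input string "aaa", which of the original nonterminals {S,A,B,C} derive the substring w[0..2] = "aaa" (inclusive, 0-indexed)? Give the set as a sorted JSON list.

CNF form of G:
  S -> B T0 | C T0 | T1 A | T1 T0
  A -> B C | C T0 | b
  B -> T0 T1
  C -> T0 T0
  T0 -> a
  T1 -> b

CYK table (by increasing span), restricted to cells inside w[0..2]:
  T[0,0] 'a' = {T0}  orig:{}
  T[1,1] 'a' = {T0}  orig:{}
  T[2,2] 'a' = {T0}  orig:{}
  T[0,1] 'aa' = {C}
  T[1,2] 'aa' = {C}
  T[0,2] 'aaa' = {A,S}

Original NTs in T[0,2] deriving "aaa": ["A", "S"]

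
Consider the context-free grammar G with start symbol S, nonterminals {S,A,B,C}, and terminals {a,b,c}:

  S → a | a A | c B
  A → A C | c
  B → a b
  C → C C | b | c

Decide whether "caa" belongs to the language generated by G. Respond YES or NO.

CNF form of G:
  S -> T0 A | T2 B | a
  A -> A C | c
  B -> T0 T1
  C -> C C | b | c
  T0 -> a
  T1 -> b
  T2 -> c

Fill CYK table bottom-up:
  [0..0]={A,C,T2}  "c"  orig:{A,C}
  [1..1]={S,T0}  "a"  orig:{S}
  [2..2]={S,T0}  "a"  orig:{S}
  [0..1]=∅  "ca"
  [1..2]=∅  "aa"
  [0..2]=∅  "caa"

S ∉ T[0,2] ⇒ NO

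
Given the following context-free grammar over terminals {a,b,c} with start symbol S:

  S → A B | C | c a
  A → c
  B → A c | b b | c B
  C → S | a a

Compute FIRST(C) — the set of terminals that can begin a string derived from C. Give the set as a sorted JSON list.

FIRST iteration:
[1]
  A via A→c: +{c}
  B via B→A c: +{c}
  B via B→b b: +{b}
  C via C→a a: +{a}
  S via S→A B: +{c}
  S via S→C: +{a}
  FIRST[S]={a,c}  FIRST[A]={c}  FIRST[B]={b,c}  FIRST[C]={a}
[2]
  C via C→S: +{c}
  FIRST[S]={a,c}  FIRST[A]={c}  FIRST[B]={b,c}  FIRST[C]={a,c}
[3] (no change)
  FIRST[S]={a,c}  FIRST[A]={c}  FIRST[B]={b,c}  FIRST[C]={a,c}

FIRST(C) = ["a", "c"]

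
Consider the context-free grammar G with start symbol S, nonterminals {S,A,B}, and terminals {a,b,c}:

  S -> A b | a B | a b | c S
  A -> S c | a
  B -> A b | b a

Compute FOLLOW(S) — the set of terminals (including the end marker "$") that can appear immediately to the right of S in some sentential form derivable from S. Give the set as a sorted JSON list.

FIRST sets, iterate to fixpoint:
iter 1:
  A via A→a: +{a}
  B via B→A b: +{a}
  B via B→b a: +{b}
  S via S→A b: +{a}
  S via S→c S: +{c}
  FIRST(S)={a,c}  FIRST(A)={a}  FIRST(B)={a,b}
iter 2:
  A via A→S c: +{c}
  B via B→A b: +{c}
  FIRST(S)={a,c}  FIRST(A)={a,c}  FIRST(B)={a,b,c}
iter 3: (stable)
  FIRST(S)={a,c}  FIRST(A)={a,c}  FIRST(B)={a,b,c}

Compute FOLLOW by fixpoint:
initialize: $ ∈ FOLLOW(S)
[1]
  A→S c: FOLLOW(S) ⊇ FIRST(c) = {c}; new: +{c}
  B→A b: FOLLOW(A) ⊇ FIRST(b) = {b}; new: +{b}
  S→a B: FOLLOW(B) ⊇ FOLLOW(S) ⊇ {$,c}; new: +{$,c}
  FOLLOW(S)={$,c}  FOLLOW(A)={b}  FOLLOW(B)={$,c}
[2] done
  FOLLOW(S)={$,c}  FOLLOW(A)={b}  FOLLOW(B)={$,c}

FOLLOW(S) = ["$", "c"]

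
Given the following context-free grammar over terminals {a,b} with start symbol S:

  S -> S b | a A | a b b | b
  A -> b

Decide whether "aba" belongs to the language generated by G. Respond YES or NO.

CNF form of G:
  S -> S T0 | T1 A | T1 X2 | b
  A -> b
  T0 -> b
  T1 -> a
  X2 -> T0 T0

CYK fill:
  [0..0]={T1}  "a"  orig:{}
  [1..1]={A,S,T0}  "b"  orig:{A,S}
  [2..2]={T1}  "a"  orig:{}
  [0..1]={S}  "ab"
  [1..2]=∅  "ba"
  [0..2]=∅  "aba"

S ∉ T[0,2] ⇒ NO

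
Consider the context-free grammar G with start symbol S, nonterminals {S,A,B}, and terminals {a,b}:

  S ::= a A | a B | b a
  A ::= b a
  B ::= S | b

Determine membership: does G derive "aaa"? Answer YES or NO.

Convert to CNF:
  S -> T0 T1 | T1 A | T1 B
  A -> T0 T1
  B -> T0 T1 | T1 A | T1 B | b
  T0 -> b
  T1 -> a

CYK table (by increasing span):
  cell(0,0) a: {T1}  orig:{}
  cell(1,1) a: {T1}  orig:{}
  cell(2,2) a: {T1}  orig:{}
  cell(0,1) aa: ∅
  cell(1,2) aa: ∅
  cell(0,2) aaa: ∅

S ∉ T[0,2] ⇒ NO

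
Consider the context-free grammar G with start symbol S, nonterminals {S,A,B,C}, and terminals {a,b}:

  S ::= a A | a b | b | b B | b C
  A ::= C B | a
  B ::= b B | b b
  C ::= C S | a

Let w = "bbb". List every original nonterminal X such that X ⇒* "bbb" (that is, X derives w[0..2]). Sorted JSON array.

Convert to CNF:
  S -> T0 B | T0 C | T1 A | T1 T0 | b
  A -> C B | a
  B -> T0 B | T0 T0
  C -> C S | a
  T0 -> b
  T1 -> a

CYK table (by increasing span) — only the sub-triangle for w[0..2]:
  T[0,0] 'b' = {S,T0}  orig:{S}
  T[1,1] 'b' = {S,T0}  orig:{S}
  T[2,2] 'b' = {S,T0}  orig:{S}
  T[0,1] 'bb' = {B}
  T[1,2] 'bb' = {B}
  T[0,2] 'bbb' = {B,S}

Original NTs in T[0,2] deriving "bbb": ["B", "S"]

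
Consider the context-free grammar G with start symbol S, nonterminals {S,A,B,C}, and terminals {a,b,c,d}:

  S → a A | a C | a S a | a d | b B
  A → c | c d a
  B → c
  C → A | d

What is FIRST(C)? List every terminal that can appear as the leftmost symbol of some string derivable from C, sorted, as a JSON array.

FIRST iteration:
round 1:
  A via A→c: +{c}
  B via B→c: +{c}
  C via C→A: +{c}
  C via C→d: +{d}
  S via S→a A: +{a}
  S via S→b B: +{b}
  S: {a,b}  A: {c}  B: {c}  C: {c,d}
round 2: (no change)
  S: {a,b}  A: {c}  B: {c}  C: {c,d}

FIRST(C) = ["c", "d"]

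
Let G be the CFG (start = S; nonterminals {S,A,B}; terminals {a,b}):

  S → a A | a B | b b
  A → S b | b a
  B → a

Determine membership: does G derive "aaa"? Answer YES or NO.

Convert to CNF:
  S -> T0 T0 | T1 A | T1 B
  A -> S T0 | T0 T1
  B -> a
  T0 -> b
  T1 -> a

Fill CYK table bottom-up:
  cell(0,0) a: {B,T1}  orig:{B}
  cell(1,1) a: {B,T1}  orig:{B}
  cell(2,2) a: {B,T1}  orig:{B}
  cell(0,1) aa: {S}
  cell(1,2) aa: {S}
  cell(0,2) aaa: ∅

S ∉ T[0,2] ⇒ NO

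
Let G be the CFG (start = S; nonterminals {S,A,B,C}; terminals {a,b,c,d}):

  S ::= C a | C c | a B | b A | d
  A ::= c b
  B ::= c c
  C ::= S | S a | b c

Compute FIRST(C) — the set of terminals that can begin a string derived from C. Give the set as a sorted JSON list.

FIRST sets, iterate to fixpoint:
iter 1:
  A via A→c b: +{c}
  B via B→c c: +{c}
  C via C→b c: +{b}
  S via S→C a: +{b}
  S via S→a B: +{a}
  S via S→d: +{d}
  FIRST(S)={a,b,d}  FIRST(A)={c}  FIRST(B)={c}  FIRST(C)={b}
iter 2:
  C via C→S: +{a,d}
  FIRST(S)={a,b,d}  FIRST(A)={c}  FIRST(B)={c}  FIRST(C)={a,b,d}
iter 3: — fixpoint
  FIRST(S)={a,b,d}  FIRST(A)={c}  FIRST(B)={c}  FIRST(C)={a,b,d}

FIRST(C) = ["a", "b", "d"]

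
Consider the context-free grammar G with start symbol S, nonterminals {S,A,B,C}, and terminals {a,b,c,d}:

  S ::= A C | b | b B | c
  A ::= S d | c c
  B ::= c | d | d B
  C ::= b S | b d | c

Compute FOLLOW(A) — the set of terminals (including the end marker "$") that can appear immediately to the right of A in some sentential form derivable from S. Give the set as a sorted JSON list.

FIRST sets, iterate to fixpoint:
round 1:
  A via A→c c: +{c}
  B via B→c: +{c}
  B via B→d: +{d}
  C via C→b S: +{b}
  C via C→c: +{c}
  S via S→A C: +{c}
  S via S→b: +{b}
  FIRST[S]={b,c}  FIRST[A]={c}  FIRST[B]={c,d}  FIRST[C]={b,c}
round 2:
  A via A→S d: +{b}
  FIRST[S]={b,c}  FIRST[A]={b,c}  FIRST[B]={c,d}  FIRST[C]={b,c}
round 3: (stable)
  FIRST[S]={b,c}  FIRST[A]={b,c}  FIRST[B]={c,d}  FIRST[C]={b,c}

FOLLOW iteration:
seed FOLLOW(S) with $
[1]
  A→S d: FOLLOW(S) ⊇ FIRST(d) = {d}; new: +{d}
  S→A C: FOLLOW(A) ⊇ FIRST(C) = {b,c}; new: +{b,c}
  S→A C: FOLLOW(C) ⊇ FOLLOW(S) ⊇ {$,d}; new: +{$,d}
  S→b B: FOLLOW(B) ⊇ FOLLOW(S) ⊇ {$,d}; new: +{$,d}
  FOLLOW[S]={$,d}  FOLLOW[A]={b,c}  FOLLOW[B]={$,d}  FOLLOW[C]={$,d}
[2] (no change)
  FOLLOW[S]={$,d}  FOLLOW[A]={b,c}  FOLLOW[B]={$,d}  FOLLOW[C]={$,d}

FOLLOW(A) = ["b", "c"]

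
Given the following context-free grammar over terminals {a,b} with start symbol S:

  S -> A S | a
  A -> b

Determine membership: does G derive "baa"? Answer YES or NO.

CNF form of G:
  S -> A S | a
  A -> b

Fill CYK table bottom-up:
  [0..0]={A}  "b"
  [1..1]={S}  "a"
  [2..2]={S}  "a"
  [0..1]={S}  "ba"
  [1..2]=∅  "aa"
  [0..2]=∅  "baa"

S ∉ T[0,2] ⇒ NO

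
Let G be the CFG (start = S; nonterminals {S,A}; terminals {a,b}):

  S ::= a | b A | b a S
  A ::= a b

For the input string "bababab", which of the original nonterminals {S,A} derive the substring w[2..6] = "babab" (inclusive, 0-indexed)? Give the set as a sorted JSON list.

Convert to CNF:
  S -> T1 A | T1 X2 | a
  A -> T0 T1
  T0 -> a
  T1 -> b
  X2 -> T0 S

Fill CYK table bottom-up, restricted to cells inside w[2..6]:
  [2..2]={T1}  "b"  orig:{}
  [3..3]={S,T0}  "a"  orig:{S}
  [4..4]={T1}  "b"  orig:{}
  [5..5]={S,T0}  "a"  orig:{S}
  [6..6]={T1}  "b"  orig:{}
  [2..3]=∅  "ba"
  [3..4]={A}  "ab"
  [4..5]=∅  "ba"
  [5..6]={A}  "ab"
  [2..4]={S}  "bab"
  [3..5]=∅  "aba"
  [4..6]={S}  "bab"
  [2..5]=∅  "baba"
  [3..6]={X2}  "abab"  orig:{}
  [2..6]={S}  "babab"

Original NTs in T[2,6] deriving "babab": ["S"]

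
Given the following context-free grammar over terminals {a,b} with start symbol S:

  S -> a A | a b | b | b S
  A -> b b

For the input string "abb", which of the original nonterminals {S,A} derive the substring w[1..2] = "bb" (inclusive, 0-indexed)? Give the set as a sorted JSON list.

Convert to CNF:
  S -> T0 S | T1 A | T1 T0 | b
  A -> T0 T0
  T0 -> b
  T1 -> a

CYK fill, restricted to cells inside w[1..2]:
  cell(1,1) b: {S,T0}  orig:{S}
  cell(2,2) b: {S,T0}  orig:{S}
  cell(1,2) bb: {A,S}

Original NTs in T[1,2] deriving "bb": ["A", "S"]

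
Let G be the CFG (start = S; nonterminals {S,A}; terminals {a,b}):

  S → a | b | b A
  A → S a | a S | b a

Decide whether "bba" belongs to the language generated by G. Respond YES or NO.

CNF form of G:
  S -> T1 A | a | b
  A -> S T0 | T0 S | T1 T0
  T0 -> a
  T1 -> b

CYK table (by increasing span):
  [0..0]={S,T1}  "b"  orig:{S}
  [1..1]={S,T1}  "b"  orig:{S}
  [2..2]={S,T0}  "a"  orig:{S}
  [0..1]=∅  "bb"
  [1..2]={A}  "ba"
  [0..2]={S}  "bba"

S ∈ T[0,2] ⇒ YES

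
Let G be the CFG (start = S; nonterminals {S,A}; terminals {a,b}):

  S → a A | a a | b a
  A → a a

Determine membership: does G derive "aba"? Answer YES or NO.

CNF form of G:
  S -> T0 A | T0 T0 | T1 T0
  A -> T0 T0
  T0 -> a
  T1 -> b

CYK table (by increasing span):
  cell(0,0) a: {T0}  orig:{}
  cell(1,1) b: {T1}  orig:{}
  cell(2,2) a: {T0}  orig:{}
  cell(0,1) ab: ∅
  cell(1,2) ba: {S}
  cell(0,2) aba: ∅

S ∉ T[0,2] ⇒ NO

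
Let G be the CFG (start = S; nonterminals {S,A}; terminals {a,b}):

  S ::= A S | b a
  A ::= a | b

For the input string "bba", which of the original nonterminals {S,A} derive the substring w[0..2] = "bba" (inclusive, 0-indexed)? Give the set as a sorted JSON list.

CNF form of G:
  S -> A S | T0 T1
  A -> a | b
  T0 -> b
  T1 -> a

CYK fill, restricted to cells inside w[0..2]:
  cell(0,0) b: {A,T0}  orig:{A}
  cell(1,1) b: {A,T0}  orig:{A}
  cell(2,2) a: {A,T1}  orig:{A}
  cell(0,1) bb: ∅
  cell(1,2) ba: {S}
  cell(0,2) bba: {S}

Original NTs in T[0,2] deriving "bba": ["S"]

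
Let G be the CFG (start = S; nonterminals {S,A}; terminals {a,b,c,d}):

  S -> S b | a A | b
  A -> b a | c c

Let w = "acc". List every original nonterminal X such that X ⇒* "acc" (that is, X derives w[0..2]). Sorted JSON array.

Convert to CNF:
  S -> S T0 | T1 A | b
  A -> T0 T1 | T2 T2
  T0 -> b
  T1 -> a
  T2 -> c

Fill CYK table bottom-up, restricted to cells inside w[0..2]:
  [0..0]={T1}  "a"  orig:{}
  [1..1]={T2}  "c"  orig:{}
  [2..2]={T2}  "c"  orig:{}
  [0..1]=∅  "ac"
  [1..2]={A}  "cc"
  [0..2]={S}  "acc"

Original NTs in T[0,2] deriving "acc": ["S"]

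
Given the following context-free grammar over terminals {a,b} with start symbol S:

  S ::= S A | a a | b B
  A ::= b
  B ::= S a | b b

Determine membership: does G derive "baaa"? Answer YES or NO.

CNF form of G:
  S -> S A | T0 T0 | T1 B
  A -> b
  B -> S T0 | T1 T1
  T0 -> a
  T1 -> b

CYK fill:
  cell(0,0) b: {A,T1}  orig:{A}
  cell(1,1) a: {T0}  orig:{}
  cell(2,2) a: {T0}  orig:{}
  cell(3,3) a: {T0}  orig:{}
  cell(0,1) ba: ∅
  cell(1,2) aa: {S}
  cell(2,3) aa: {S}
  cell(0,2) baa: ∅
  cell(1,3) aaa: {B}
  cell(0,3) baaa: {S}

S ∈ T[0,3] ⇒ YES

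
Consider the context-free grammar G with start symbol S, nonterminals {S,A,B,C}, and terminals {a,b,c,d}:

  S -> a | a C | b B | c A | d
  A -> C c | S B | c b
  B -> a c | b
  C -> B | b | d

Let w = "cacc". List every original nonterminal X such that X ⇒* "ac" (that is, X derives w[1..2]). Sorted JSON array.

CNF form of G:
  S -> T0 A | T1 B | T2 C | a | d
  A -> C T0 | S B | T0 T1
  B -> T2 T0 | b
  C -> T2 T0 | b | d
  T0 -> c
  T1 -> b
  T2 -> a

CYK fill — only the sub-triangle for w[1..2]:
  [1..1]={S,T2}  "a"  orig:{S}
  [2..2]={T0}  "c"  orig:{}
  [1..2]={B,C}  "ac"

Original NTs in T[1,2] deriving "ac": ["B", "C"]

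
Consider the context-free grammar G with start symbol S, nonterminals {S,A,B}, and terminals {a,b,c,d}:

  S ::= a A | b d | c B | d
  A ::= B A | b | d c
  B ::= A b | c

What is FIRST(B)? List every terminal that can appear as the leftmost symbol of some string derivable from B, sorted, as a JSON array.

FIRST iteration:
iter 1:
  A via A→b: +{b}
  A via A→d c: +{d}
  B via B→A b: +{b,d}
  B via B→c: +{c}
  S via S→a A: +{a}
  S via S→b d: +{b}
  S via S→c B: +{c}
  S via S→d: +{d}
  FIRST(S)={a,b,c,d}  FIRST(A)={b,d}  FIRST(B)={b,c,d}
iter 2:
  A via A→B A: +{c}
  FIRST(S)={a,b,c,d}  FIRST(A)={b,c,d}  FIRST(B)={b,c,d}
iter 3: done
  FIRST(S)={a,b,c,d}  FIRST(A)={b,c,d}  FIRST(B)={b,c,d}

FIRST(B) = ["b", "c", "d"]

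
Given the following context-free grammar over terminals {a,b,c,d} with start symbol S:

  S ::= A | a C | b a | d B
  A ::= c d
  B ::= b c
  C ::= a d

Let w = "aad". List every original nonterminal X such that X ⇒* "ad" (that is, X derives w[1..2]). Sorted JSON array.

Convert to CNF:
  S -> T0 T1 | T1 B | T2 T3 | T3 C
  A -> T0 T1
  B -> T2 T0
  C -> T3 T1
  T0 -> c
  T1 -> d
  T2 -> b
  T3 -> a

CYK table (by increasing span) — only the sub-triangle for w[1..2]:
  T[1,1] 'a' = {T3}  orig:{}
  T[2,2] 'd' = {T1}  orig:{}
  T[1,2] 'ad' = {C}

Original NTs in T[1,2] deriving "ad": ["C"]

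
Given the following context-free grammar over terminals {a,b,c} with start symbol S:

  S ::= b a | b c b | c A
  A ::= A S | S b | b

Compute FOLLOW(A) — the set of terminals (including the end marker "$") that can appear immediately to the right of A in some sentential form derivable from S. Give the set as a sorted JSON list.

FIRST sets, iterate to fixpoint:
[1]
  A via A→b: +{b}
  S via S→b a: +{b}
  S via S→c A: +{c}
  FIRST[S]={b,c}  FIRST[A]={b}
[2]
  A via A→S b: +{c}
  FIRST[S]={b,c}  FIRST[A]={b,c}
[3] (stable)
  FIRST[S]={b,c}  FIRST[A]={b,c}

FOLLOW sets:
seed FOLLOW(S) with $
[1]
  A→A S: FOLLOW(A) ⊇ FIRST(S) = {b,c}; new: +{b,c}
  A→A S: FOLLOW(S) ⊇ FOLLOW(A) ⊇ {b,c}; new: +{b,c}
  S→c A: FOLLOW(A) ⊇ FOLLOW(S) ⊇ {$,b,c}; new: +{$}
  S: {$,b,c}  A: {$,b,c}
[2] — fixpoint
  S: {$,b,c}  A: {$,b,c}

FOLLOW(A) = ["$", "b", "c"]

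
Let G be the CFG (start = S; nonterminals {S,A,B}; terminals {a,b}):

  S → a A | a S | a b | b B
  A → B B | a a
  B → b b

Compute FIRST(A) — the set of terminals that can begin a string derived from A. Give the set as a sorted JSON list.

FIRST iteration:
pass 1:
  A via A→a a: +{a}
  B via B→b b: +{b}
  S via S→a A: +{a}
  S via S→b B: +{b}
  FIRST(S)={a,b}  FIRST(A)={a}  FIRST(B)={b}
pass 2:
  A via A→B B: +{b}
  FIRST(S)={a,b}  FIRST(A)={a,b}  FIRST(B)={b}
pass 3: done
  FIRST(S)={a,b}  FIRST(A)={a,b}  FIRST(B)={b}

FIRST(A) = ["a", "b"]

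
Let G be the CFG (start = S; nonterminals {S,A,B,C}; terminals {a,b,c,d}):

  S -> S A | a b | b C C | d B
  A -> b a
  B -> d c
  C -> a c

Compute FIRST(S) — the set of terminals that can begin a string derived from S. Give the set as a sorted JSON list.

FIRST iteration:
pass 1:
  A via A→b a: +{b}
  B via B→d c: +{d}
  C via C→a c: +{a}
  S via S→a b: +{a}
  S via S→b C C: +{b}
  S via S→d B: +{d}
  S: {a,b,d}  A: {b}  B: {d}  C: {a}
pass 2: (stable)
  S: {a,b,d}  A: {b}  B: {d}  C: {a}

FIRST(S) = ["a", "b", "d"]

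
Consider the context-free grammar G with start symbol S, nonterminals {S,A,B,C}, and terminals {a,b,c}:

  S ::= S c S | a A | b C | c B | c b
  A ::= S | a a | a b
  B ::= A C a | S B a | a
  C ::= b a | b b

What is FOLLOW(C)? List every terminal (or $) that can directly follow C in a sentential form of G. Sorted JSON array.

Compute FIRST by fixpoint:
pass 1:
  A via A→a a: +{a}
  B via B→A C a: +{a}
  C via C→b a: +{b}
  S via S→a A: +{a}
  S via S→b C: +{b}
  S via S→c B: +{c}
  FIRST(S)={a,b,c}  FIRST(A)={a}  FIRST(B)={a}  FIRST(C)={b}
pass 2:
  A via A→S: +{b,c}
  B via B→A C a: +{b,c}
  FIRST(S)={a,b,c}  FIRST(A)={a,b,c}  FIRST(B)={a,b,c}  FIRST(C)={b}
pass 3: (no change)
  FIRST(S)={a,b,c}  FIRST(A)={a,b,c}  FIRST(B)={a,b,c}  FIRST(C)={b}

FOLLOW iteration:
seed FOLLOW(S) with $
round 1:
  B→A C a: FOLLOW(A) ⊇ FIRST(C) = {b}; new: +{b}
  B→A C a: FOLLOW(C) ⊇ FIRST(a) = {a}; new: +{a}
  B→S B a: FOLLOW(S) ⊇ FIRST(B) = {a,b,c}; new: +{a,b,c}
  B→S B a: FOLLOW(B) ⊇ FIRST(a) = {a}; new: +{a}
  S→a A: FOLLOW(A) ⊇ FOLLOW(S) ⊇ {$,a,b,c}; new: +{$,a,c}
  S→b C: FOLLOW(C) ⊇ FOLLOW(S) ⊇ {$,a,b,c}; new: +{$,b,c}
  S→c B: FOLLOW(B) ⊇ FOLLOW(S) ⊇ {$,a,b,c}; new: +{$,b,c}
  S: {$,a,b,c}  A: {$,a,b,c}  B: {$,a,b,c}  C: {$,a,b,c}
round 2: (stable)
  S: {$,a,b,c}  A: {$,a,b,c}  B: {$,a,b,c}  C: {$,a,b,c}

FOLLOW(C) = ["$", "a", "b", "c"]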